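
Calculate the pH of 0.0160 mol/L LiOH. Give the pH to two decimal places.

pH = 12.20

LiOH is a strong base; [OH-] = 0.016 M.
pOH = -log(0.016) = 1.80
pH = 14.00 - 1.80 = 12.20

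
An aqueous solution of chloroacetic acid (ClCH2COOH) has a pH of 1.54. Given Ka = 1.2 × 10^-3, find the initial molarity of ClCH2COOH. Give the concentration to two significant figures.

[H+] = 10^(-1.54) = 2.88 × 10^-2 M = x
Ka = x²/(C₀ − x) ⇒ C₀ = x + x²/Ka
C₀ = 2.88 × 10^-2 + (2.88 × 10^-2)²/(1.2 × 10^-3) = 7.20 × 10^-1 M

C₀ = 7.2 × 10^-1 M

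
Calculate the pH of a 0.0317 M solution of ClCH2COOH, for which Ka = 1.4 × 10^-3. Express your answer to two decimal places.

ClCH2COOH ⇌ ClCH2COO- + H+
From the ICE table, Ka = [H+]²/(0.0317 − [H+]) = 1.4 × 10^-3.
[H+] is not negligible relative to C₀; solve [H+]² + 0.0014·[H+] − 4.44e-05 = 0.
[H+] = [−0.0014 + √(0.0014² + 0.000178)]/2 = 6.00 × 10^-3 M
pH = −log(6.00 × 10^-3) = 2.22

pH = 2.22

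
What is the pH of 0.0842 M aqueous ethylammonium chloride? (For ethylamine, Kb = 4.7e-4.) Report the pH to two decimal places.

pH = 5.87

C2H5NH3+ is the conjugate acid of the weak base C2H5NH2.
Ka = Kw/Kb = 1.0×10^-14 / 4.7 × 10^-4 = 2.13 × 10^-11
Ka = [H+]²/(0.0842 − [H+]) = 2.13 × 10^-11
Neglecting [H+] in the denominator: [H+] = √(2.13 × 10^-11 × 0.0842) = 1.34 × 10^-6 M
pH = −log[H+] = −log(1.34 × 10^-6) = 5.87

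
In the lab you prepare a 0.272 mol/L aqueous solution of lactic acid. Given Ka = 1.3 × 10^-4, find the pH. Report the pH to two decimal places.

CH3CH(OH)COOH ⇌ CH3CH(OH)COO- + H+
From the ICE table, Ka = [H+]²/(0.272 − [H+]) = 1.3 × 10^-4.
Assume [H+] ≪ 0.272: [H+] ≈ √(1.3 × 10^-4 × 0.272) = 5.95 × 10^-3 M
([H+]/C₀ = 2.2% < 5%, so the approximation holds.)
pH = −log[H+] = −log(5.95 × 10^-3) = 2.23

pH = 2.23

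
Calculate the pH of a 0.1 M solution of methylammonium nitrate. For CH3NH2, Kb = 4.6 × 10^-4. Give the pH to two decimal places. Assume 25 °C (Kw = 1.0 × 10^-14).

CH3NH3+ is the conjugate acid of the weak base CH3NH2.
Ka = Kw/Kb = 1.0×10^-14 / 4.6 × 10^-4 = 2.17 × 10^-11
Ka = x²/(0.1 − x) = 2.17 × 10^-11
Since Ka ≪ C₀, x ≈ √(Ka·C₀) = 1.47 × 10^-6 M.
(x/C₀ = 0.0015% < 5%, so the approximation holds.)
pH = −log(1.47 × 10^-6) = 5.83

pH = 5.83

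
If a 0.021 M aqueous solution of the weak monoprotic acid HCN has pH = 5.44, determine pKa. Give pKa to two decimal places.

pKa = 9.20

[H+] = 10^(-5.44) = 3.63 × 10^-6 M
At equilibrium [HA] = 0.021 − 3.63 × 10^-6 = 2.10 × 10^-2 M
Ka = [H+][A-]/[HA] = (3.63 × 10^-6)² / 2.10 × 10^-2 = 6.27 × 10^-10
pKa = -log(6.27 × 10^-10) = 9.20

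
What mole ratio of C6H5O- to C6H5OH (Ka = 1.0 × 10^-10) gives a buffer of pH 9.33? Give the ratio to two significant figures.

ratio = 0.21

pKa = -log(1.0 × 10^-10) = 10.000
pH = pKa + log(r) ⇒ log(r) = 9.33 − 10.000 = -0.670
r = [C6H5O-]/[C6H5OH] = 10^(-0.670) = 0.214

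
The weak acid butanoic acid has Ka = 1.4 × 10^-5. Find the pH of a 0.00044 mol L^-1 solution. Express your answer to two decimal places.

CH3(CH2)2COOH ⇌ CH3(CH2)2COO- + H+
Ka = [H+]²/(0.00044 − [H+]) = 1.4 × 10^-5
The 5% rule fails; solving [H+]² + Ka·[H+] − Ka·C₀ = 0 exactly:
[H+] = [−1.4e-05 + √(1.4e-05² + 2.46e-08)]/2 = 7.18 × 10^-5 M
pH = −log(7.18 × 10^-5) = 4.14

pH = 4.14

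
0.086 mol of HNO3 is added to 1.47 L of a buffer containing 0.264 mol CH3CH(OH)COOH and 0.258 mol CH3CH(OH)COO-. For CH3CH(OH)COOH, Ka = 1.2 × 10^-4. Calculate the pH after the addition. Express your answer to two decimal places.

pH = 3.61

Added H+ converts CH3CH(OH)COO- to CH3CH(OH)COOH: CH3CH(OH)COOH → 0.35 mol, CH3CH(OH)COO- → 0.172 mol.
pKa = −log(1.2 × 10^-4) = 3.921
pH = pKa + log(n_CH3CH(OH)COO-/n_CH3CH(OH)COOH) = 3.921 + log(0.172/0.35) = 3.921 + (-0.309)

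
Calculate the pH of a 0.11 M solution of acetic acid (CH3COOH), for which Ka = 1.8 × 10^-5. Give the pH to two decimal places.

pH = 2.85

CH3COOH ⇌ CH3COO- + H+
Ka = [H+]²/(0.11 − [H+]) = 1.8 × 10^-5
Neglecting [H+] in the denominator: [H+] = √(1.8 × 10^-5 × 0.11) = 1.41 × 10^-3 M
Check: 1.3% ionized — well under 5%, approximation valid.
pH = −log[H+] = −log(1.41 × 10^-3) = 2.85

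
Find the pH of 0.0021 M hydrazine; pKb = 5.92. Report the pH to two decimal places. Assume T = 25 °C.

pH = 9.70

N2H4 + H2O ⇌ N2H5+ + OH-
Kb = 10^(−5.92) = 1.20 × 10^-6
From the ICE table, Kb = [OH-]²/(0.0021 − [OH-]) = 1.20 × 10^-6.
Assume [OH-] ≪ 0.0021: [OH-] ≈ √(1.20 × 10^-6 × 0.0021) = 5.02 × 10^-5 M
([OH-]/C₀ = 2.4% < 5%, so the approximation holds.)
pOH = 4.30, so pH = 14.00 − pOH = 9.70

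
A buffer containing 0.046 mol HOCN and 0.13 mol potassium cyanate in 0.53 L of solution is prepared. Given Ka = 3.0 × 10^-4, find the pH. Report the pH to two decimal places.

pH = 3.97

pKa = −log(3.0 × 10^-4) = 3.523
pH = pKa + log([A⁻]/[HA]) = 3.523 + log(0.13/0.046)
pH = 3.523 + (+0.451) = 3.97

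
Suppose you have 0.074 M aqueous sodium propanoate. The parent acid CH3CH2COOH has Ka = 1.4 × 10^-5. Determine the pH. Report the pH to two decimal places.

CH3CH2COO- is the conjugate base of the weak acid CH3CH2COOH.
Kb = Kw/Ka = 1.0×10^-14 / 1.4 × 10^-5 = 7.14 × 10^-10
Let x = [OH-] at equilibrium. Kb = x²/(0.074 − x).
Neglecting x in the denominator: x = √(7.14 × 10^-10 × 0.074) = 7.27 × 10^-6 M
pOH = −log(7.27 × 10^-6) = 5.14; pH = 14.00 − 5.14 = 8.86

pH = 8.86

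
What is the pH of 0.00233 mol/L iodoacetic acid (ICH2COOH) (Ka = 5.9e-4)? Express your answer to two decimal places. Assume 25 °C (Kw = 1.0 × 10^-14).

ICH2COOH ⇌ ICH2COO- + H+
Ka = [H+]²/(0.00233 − [H+]) = 5.9 × 10^-4
The 5% rule fails; solving [H+]² + Ka·[H+] − Ka·C₀ = 0 exactly:
[H+] = [−0.00059 + √(0.00059² + 5.5e-06)]/2 = 9.14 × 10^-4 M
pH = −log[H+] = −log(9.14 × 10^-4) = 3.04

pH = 3.04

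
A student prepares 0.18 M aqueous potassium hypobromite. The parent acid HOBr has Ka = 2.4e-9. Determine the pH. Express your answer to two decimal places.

pH = 10.94

OBr- is the conjugate base of the weak acid HOBr.
Kb = Kw/Ka = 1.0×10^-14 / 2.4 × 10^-9 = 4.17 × 10^-6
Let x = [OH-] at equilibrium. Kb = x²/(0.18 − x).
Since Kb ≪ C₀, x ≈ √(Kb·C₀) = 8.66 × 10^-4 M.
(x/C₀ = 0.48% < 5%, so the approximation holds.)
pOH = −log(8.66 × 10^-4) = 3.06; pH = 14.00 − 3.06 = 10.94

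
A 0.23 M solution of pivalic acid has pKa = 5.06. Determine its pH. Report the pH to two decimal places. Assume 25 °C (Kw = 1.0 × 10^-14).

(CH3)3CCOOH ⇌ (CH3)3CCOO- + H+
Ka = 10^(−5.06) = 8.71 × 10^-6
From the ICE table, Ka = x²/(0.23 − x) = 8.71 × 10^-6.
Assume x ≪ 0.23: x ≈ √(8.71 × 10^-6 × 0.23) = 1.42 × 10^-3 M
Check: 0.62% ionized — well under 5%, approximation valid.
pH = −log(1.42 × 10^-3) = 2.85

pH = 2.85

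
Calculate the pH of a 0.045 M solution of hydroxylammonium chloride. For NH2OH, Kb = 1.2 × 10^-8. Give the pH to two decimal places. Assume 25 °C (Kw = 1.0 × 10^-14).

pH = 3.71

NH3OH+ is the conjugate acid of the weak base NH2OH.
Ka = Kw/Kb = 1.0×10^-14 / 1.2 × 10^-8 = 8.33 × 10^-7
From the ICE table, Ka = x²/(0.045 − x) = 8.33 × 10^-7.
Since Ka ≪ C₀, x ≈ √(Ka·C₀) = 1.94 × 10^-4 M.
pH = −log(1.94 × 10^-4) = 3.71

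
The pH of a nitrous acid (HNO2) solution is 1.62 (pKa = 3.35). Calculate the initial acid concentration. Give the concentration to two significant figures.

C₀ = 1.3 M

[H+] = 10^(-1.62) = 2.40 × 10^-2 M = x
Ka = 10^(−3.35) = 4.47 × 10^-4
Ka = x²/(C₀ − x) ⇒ C₀ = x + x²/Ka
C₀ = 2.40 × 10^-2 + (2.40 × 10^-2)²/(4.47 × 10^-4) = 1.31 M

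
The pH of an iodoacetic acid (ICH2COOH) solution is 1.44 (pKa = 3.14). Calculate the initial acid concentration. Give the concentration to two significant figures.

[H+] = 10^(-1.44) = 3.63 × 10^-2 M = x
Ka = 10^(−3.14) = 7.24 × 10^-4
Ka = x²/(C₀ − x) ⇒ C₀ = x + x²/Ka
C₀ = 3.63 × 10^-2 + (3.63 × 10^-2)²/(7.24 × 10^-4) = 1.86 M

C₀ = 1.9 M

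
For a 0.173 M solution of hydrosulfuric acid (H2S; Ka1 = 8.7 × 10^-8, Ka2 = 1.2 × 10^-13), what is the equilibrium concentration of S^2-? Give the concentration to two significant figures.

First ionization gives [H+] ≈ [HS-] = 1.23 × 10^-4 M.
Second step: Ka2 = [H+][S^2-]/[HS-] ≈ [S^2-] (since [H+] ≈ [HS-]).
So [S^2-] ≈ Ka2.

1.2 × 10^-13 M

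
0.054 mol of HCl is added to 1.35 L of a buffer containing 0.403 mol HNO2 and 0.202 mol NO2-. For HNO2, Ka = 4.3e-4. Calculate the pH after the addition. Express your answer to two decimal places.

Added H+ converts NO2- to HNO2: HNO2 → 0.457 mol, NO2- → 0.148 mol.
pKa = −log(4.3 × 10^-4) = 3.367
Henderson–Hasselbalch with mole ratio 0.148/0.457: pH = 3.367 + (-0.490)

pH = 2.88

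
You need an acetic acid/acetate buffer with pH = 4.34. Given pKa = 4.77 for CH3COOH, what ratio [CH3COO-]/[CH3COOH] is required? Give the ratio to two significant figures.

ratio = 0.37

pH = pKa + log(r) ⇒ log(r) = 4.34 − 4.77 = -0.43
r = [CH3COO-]/[CH3COOH] = 10^(-0.43) = 0.372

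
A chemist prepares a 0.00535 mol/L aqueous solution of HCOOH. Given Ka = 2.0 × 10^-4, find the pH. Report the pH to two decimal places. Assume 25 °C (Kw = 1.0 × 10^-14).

HCOOH ⇌ HCOO- + H+
Ka = [H+]²/(0.00535 − [H+]) = 2.0 × 10^-4
The 5% rule fails; solving [H+]² + Ka·[H+] − Ka·C₀ = 0 exactly:
[H+] = [−0.0002 + √(0.0002² + 4.28e-06)]/2 = 9.39 × 10^-4 M
pH = −log(9.39 × 10^-4) = 3.03

pH = 3.03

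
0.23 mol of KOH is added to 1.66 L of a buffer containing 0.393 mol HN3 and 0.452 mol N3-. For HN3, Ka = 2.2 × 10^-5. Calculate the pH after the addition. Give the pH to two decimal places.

OH- converts HN3 to N3-: HN3 → 0.163 mol, N3- → 0.682 mol.
pKa = −log(2.2 × 10^-5) = 4.658
Henderson–Hasselbalch with mole ratio 0.682/0.163: pH = 4.658 + (+0.622)

pH = 5.28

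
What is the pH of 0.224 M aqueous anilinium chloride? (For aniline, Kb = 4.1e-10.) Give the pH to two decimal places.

pH = 2.63

C6H5NH3+ is the conjugate acid of the weak base C6H5NH2.
Ka = Kw/Kb = 1.0×10^-14 / 4.1 × 10^-10 = 2.44 × 10^-5
Let x = [H+] at equilibrium. Ka = x²/(0.224 − x).
Assume x ≪ 0.224: x ≈ √(2.44 × 10^-5 × 0.224) = 2.34 × 10^-3 M
(x/C₀ = 1% < 5%, so the approximation holds.)
pH = −log[H+] = −log(2.34 × 10^-3) = 2.63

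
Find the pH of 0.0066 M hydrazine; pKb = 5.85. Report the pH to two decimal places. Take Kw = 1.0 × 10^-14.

N2H4 + H2O ⇌ N2H5+ + OH-
Kb = 10^(−5.85) = 1.41 × 10^-6
From the ICE table, Kb = [OH-]²/(0.0066 − [OH-]) = 1.41 × 10^-6.
Neglecting [OH-] in the denominator: [OH-] = √(1.41 × 10^-6 × 0.0066) = 9.65 × 10^-5 M
([OH-]/C₀ = 1.5% < 5%, so the approximation holds.)
pOH = 4.02, so pH = 14.00 − pOH = 9.98

pH = 9.98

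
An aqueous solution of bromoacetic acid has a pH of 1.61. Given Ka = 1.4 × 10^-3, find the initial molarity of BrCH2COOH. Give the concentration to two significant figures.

[H+] = 10^(-1.61) = 2.45 × 10^-2 M = x
Ka = x²/(C₀ − x) ⇒ C₀ = x + x²/Ka
C₀ = 2.45 × 10^-2 + (2.45 × 10^-2)²/(1.4 × 10^-3) = 4.53 × 10^-1 M

C₀ = 4.5 × 10^-1 M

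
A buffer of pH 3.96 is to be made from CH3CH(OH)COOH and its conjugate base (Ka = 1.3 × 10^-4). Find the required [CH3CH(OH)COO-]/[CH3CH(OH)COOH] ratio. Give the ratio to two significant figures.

ratio = 1.2

pKa = -log(1.3 × 10^-4) = 3.886
pH = pKa + log(r) ⇒ log(r) = 3.96 − 3.886 = +0.074
r = [CH3CH(OH)COO-]/[CH3CH(OH)COOH] = 10^(+0.074) = 1.19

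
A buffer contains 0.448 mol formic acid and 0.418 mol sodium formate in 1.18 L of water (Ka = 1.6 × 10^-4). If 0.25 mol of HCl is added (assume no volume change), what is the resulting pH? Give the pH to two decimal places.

pH = 3.18

After neutralization: n(HCOOH) = 0.698 mol, n(HCOO-) = 0.168 mol.
pKa = −log(1.6 × 10^-4) = 3.796
Henderson–Hasselbalch with mole ratio 0.168/0.698: pH = 3.796 + (-0.619)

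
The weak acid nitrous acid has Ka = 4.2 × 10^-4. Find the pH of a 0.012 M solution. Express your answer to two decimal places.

pH = 2.69

HNO2 ⇌ NO2- + H+
Ka = x²/(0.012 − x) = 4.2 × 10^-4
Here C₀/Ka ≈ 28.6, so the small-x approximation fails. Use the quadratic:
x = (−Ka + √(Ka² + 4·Ka·C₀))/2 = 2.04 × 10^-3 M
pH = −log(2.04 × 10^-3) = 2.69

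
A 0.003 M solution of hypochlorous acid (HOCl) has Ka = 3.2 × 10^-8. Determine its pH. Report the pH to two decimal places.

pH = 5.01

HOCl ⇌ OCl- + H+
Ka = [H+]²/(0.003 − [H+]) = 3.2 × 10^-8
Neglecting [H+] in the denominator: [H+] = √(3.2 × 10^-8 × 0.003) = 9.80 × 10^-6 M
pH = −log[H+] = −log(9.80 × 10^-6) = 5.01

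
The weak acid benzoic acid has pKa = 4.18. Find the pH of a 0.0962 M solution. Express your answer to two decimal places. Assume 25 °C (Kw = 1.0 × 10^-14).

C6H5COOH ⇌ C6H5COO- + H+
Ka = 10^(−4.18) = 6.61 × 10^-5
Ka = [H+]²/(0.0962 − [H+]) = 6.61 × 10^-5
Since Ka ≪ C₀, [H+] ≈ √(Ka·C₀) = 2.52 × 10^-3 M.
pH = −log(2.52 × 10^-3) = 2.60

pH = 2.60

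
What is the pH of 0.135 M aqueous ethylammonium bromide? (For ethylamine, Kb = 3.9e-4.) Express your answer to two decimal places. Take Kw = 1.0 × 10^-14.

C2H5NH3+ is the conjugate acid of the weak base C2H5NH2.
Ka = Kw/Kb = 1.0×10^-14 / 3.9 × 10^-4 = 2.56 × 10^-11
Let x = [H+] at equilibrium. Ka = x²/(0.135 − x).
Neglecting x in the denominator: x = √(2.56 × 10^-11 × 0.135) = 1.86 × 10^-6 M
pH = −log(1.86 × 10^-6) = 5.73

pH = 5.73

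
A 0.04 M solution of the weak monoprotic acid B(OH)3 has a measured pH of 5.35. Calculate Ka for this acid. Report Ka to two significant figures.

Ka = 5.0 × 10^-10

[H+] = 10^(-5.35) = 4.47 × 10^-6 M
At equilibrium [HA] = 0.04 − 4.47 × 10^-6 = 4.00 × 10^-2 M
Ka = [H+][A-]/[HA] = (4.47 × 10^-6)² / 4.00 × 10^-2 = 5.0 × 10^-10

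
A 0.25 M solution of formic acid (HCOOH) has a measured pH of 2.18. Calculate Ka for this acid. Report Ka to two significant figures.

[H+] = 10^(-2.18) = 6.61 × 10^-3 M
At equilibrium [HA] = 0.25 − 6.61 × 10^-3 = 2.43 × 10^-1 M
Ka = [H+][A-]/[HA] = (6.61 × 10^-3)² / 2.43 × 10^-1 = 1.8 × 10^-4

Ka = 1.8 × 10^-4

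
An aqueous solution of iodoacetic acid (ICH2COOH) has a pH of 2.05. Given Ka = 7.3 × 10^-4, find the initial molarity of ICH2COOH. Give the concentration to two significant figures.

C₀ = 1.2 × 10^-1 M

[H+] = 10^(-2.05) = 8.91 × 10^-3 M = x
Ka = x²/(C₀ − x) ⇒ C₀ = x + x²/Ka
C₀ = 8.91 × 10^-3 + (8.91 × 10^-3)²/(7.3 × 10^-4) = 1.18 × 10^-1 M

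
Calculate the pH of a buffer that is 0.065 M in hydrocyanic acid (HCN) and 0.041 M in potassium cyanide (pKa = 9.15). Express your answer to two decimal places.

pH = pKa + log([A⁻]/[HA]) = 9.15 + log(0.041/0.065)
pH = 9.15 + (-0.200) = 8.95

pH = 8.95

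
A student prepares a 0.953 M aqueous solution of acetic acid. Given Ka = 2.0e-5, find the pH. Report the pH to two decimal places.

CH3COOH ⇌ CH3COO- + H+
Let x = [H+] at equilibrium. Ka = x²/(0.953 − x).
Assume x ≪ 0.953: x ≈ √(2.0 × 10^-5 × 0.953) = 4.37 × 10^-3 M
(x/C₀ = 0.46% < 5%, so the approximation holds.)
pH = −log[H+] = −log(4.37 × 10^-3) = 2.36

pH = 2.36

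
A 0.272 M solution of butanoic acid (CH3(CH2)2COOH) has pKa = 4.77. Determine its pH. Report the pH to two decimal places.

pH = 2.67

CH3(CH2)2COOH ⇌ CH3(CH2)2COO- + H+
Ka = 10^(−4.77) = 1.70 × 10^-5
Let x = [H+] at equilibrium. Ka = x²/(0.272 − x).
Since Ka ≪ C₀, x ≈ √(Ka·C₀) = 2.15 × 10^-3 M.
pH = −log[H+] = −log(2.15 × 10^-3) = 2.67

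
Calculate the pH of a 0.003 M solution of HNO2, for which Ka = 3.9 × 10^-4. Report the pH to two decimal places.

pH = 3.04

HNO2 ⇌ NO2- + H+
Let x = [H+] at equilibrium. Ka = x²/(0.003 − x).
x is not negligible relative to C₀; solve x² + 0.00039·x − 1.17e-06 = 0.
x = [−0.00039 + √(0.00039² + 4.68e-06)]/2 = 9.04 × 10^-4 M
pH = −log(9.04 × 10^-4) = 3.04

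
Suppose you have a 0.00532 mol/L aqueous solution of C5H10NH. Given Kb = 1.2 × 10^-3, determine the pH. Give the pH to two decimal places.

C5H10NH + H2O ⇌ C5H10NH2+ + OH-
From the ICE table, Kb = x²/(0.00532 − x) = 1.2 × 10^-3.
The 5% rule fails; solving x² + Kb·x − Kb·C₀ = 0 exactly:
x = (−Kb + √(Kb² + 4·Kb·C₀))/2 = 2.00 × 10^-3 M
pOH = −log(2.00 × 10^-3) = 2.70; pH = 14.00 − 2.70 = 11.30

pH = 11.30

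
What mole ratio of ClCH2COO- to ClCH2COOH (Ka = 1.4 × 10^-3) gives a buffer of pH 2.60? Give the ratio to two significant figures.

ratio = 0.56

pKa = -log(1.4 × 10^-3) = 2.854
pH = pKa + log(r) ⇒ log(r) = 2.60 − 2.854 = -0.254
r = [ClCH2COO-]/[ClCH2COOH] = 10^(-0.254) = 0.557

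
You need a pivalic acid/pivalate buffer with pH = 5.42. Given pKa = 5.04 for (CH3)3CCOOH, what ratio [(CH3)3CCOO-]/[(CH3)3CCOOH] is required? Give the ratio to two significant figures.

pH = pKa + log(r) ⇒ log(r) = 5.42 − 5.04 = +0.38
r = [(CH3)3CCOO-]/[(CH3)3CCOOH] = 10^(+0.38) = 2.4

ratio = 2.4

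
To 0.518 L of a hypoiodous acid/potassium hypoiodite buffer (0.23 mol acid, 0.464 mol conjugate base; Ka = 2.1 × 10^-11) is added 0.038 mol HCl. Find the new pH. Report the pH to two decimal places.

pH = 10.88

Added H+ converts OI- to HOI: HOI → 0.268 mol, OI- → 0.426 mol.
pKa = −log(2.1 × 10^-11) = 10.678
pH = pKa + log(n_OI-/n_HOI) = 10.678 + log(0.426/0.268) = 10.678 + (+0.201)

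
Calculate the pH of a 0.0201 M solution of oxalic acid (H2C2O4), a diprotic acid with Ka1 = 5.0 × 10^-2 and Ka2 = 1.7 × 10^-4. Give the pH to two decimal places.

pH = 1.81

Ka1 ≫ Ka2, so treat the first dissociation as the only significant source of H+.
Ka1 = x²/(0.0201 − x) = 5.0 × 10^-2
Solving the quadratic: x = (−Ka1 + √(Ka1² + 4·Ka1·C₀))/2 = 1.54 × 10^-2 M
pH = −log(1.54 × 10^-2) = 1.81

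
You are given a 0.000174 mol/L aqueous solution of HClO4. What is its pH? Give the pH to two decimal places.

HClO4 is a strong acid and dissociates completely, so [H+] = 0.000174 M.
pH = -log(0.000174) = 3.76

pH = 3.76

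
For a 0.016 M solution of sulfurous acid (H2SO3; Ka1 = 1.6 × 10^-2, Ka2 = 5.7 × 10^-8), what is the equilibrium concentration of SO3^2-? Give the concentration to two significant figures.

5.7 × 10^-8 M

First ionization gives [H+] ≈ [HSO3-] = 9.89 × 10^-3 M.
Second step: Ka2 = [H+][SO3^2-]/[HSO3-] ≈ [SO3^2-] (since [H+] ≈ [HSO3-]).
So [SO3^2-] ≈ Ka2.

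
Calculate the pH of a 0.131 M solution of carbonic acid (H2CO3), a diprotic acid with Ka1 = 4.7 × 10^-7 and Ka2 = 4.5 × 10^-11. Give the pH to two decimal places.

Since Ka1 ≫ Ka2, the first ionization dominates [H+].
Ka1 = x²/(0.131 − x) = 4.7 × 10^-7
x ≈ √(4.7 × 10^-7 × 0.131) = 2.48 × 10^-4 M
pH = −log(2.48 × 10^-4) = 3.61

pH = 3.61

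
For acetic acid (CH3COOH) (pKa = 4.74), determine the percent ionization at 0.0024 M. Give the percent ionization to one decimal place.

CH3COOH ⇌ CH3COO- + H+; let x = [H+] at equilibrium.
Ka = 10^(−4.74) = 1.82 × 10^-5
Ka = x²/(C₀ − x); solving the quadratic gives x = 2.00 × 10^-4 M.
% ionization = x/C₀ × 100% = 2.00 × 10^-4/0.0024 × 100% = 8.3%

8.3%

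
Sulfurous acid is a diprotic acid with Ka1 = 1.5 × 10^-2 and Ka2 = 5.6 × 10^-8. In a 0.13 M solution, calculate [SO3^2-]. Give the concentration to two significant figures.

First ionization gives [H+] ≈ [HSO3-] = 3.73 × 10^-2 M.
Second step: Ka2 = [H+][SO3^2-]/[HSO3-] ≈ [SO3^2-] (since [H+] ≈ [HSO3-]).
So [SO3^2-] ≈ Ka2.

5.6 × 10^-8 M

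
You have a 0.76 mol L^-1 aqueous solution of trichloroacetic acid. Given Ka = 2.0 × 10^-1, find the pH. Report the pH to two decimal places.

Cl3CCOOH ⇌ Cl3CCOO- + H+
From the ICE table, Ka = [H+]²/(0.76 − [H+]) = 2.0 × 10^-1.
Here C₀/Ka ≈ 3.8, so the small-[H+] approximation fails. Use the quadratic:
[H+] = [−0.2 + √(0.2² + 0.608)]/2 = 3.02 × 10^-1 M
pH = −log(3.02 × 10^-1) = 0.52

pH = 0.52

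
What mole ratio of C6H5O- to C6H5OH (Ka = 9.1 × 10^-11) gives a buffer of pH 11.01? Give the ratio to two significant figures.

ratio = 9.3

pKa = -log(9.1 × 10^-11) = 10.041
pH = pKa + log(r) ⇒ log(r) = 11.01 − 10.041 = +0.969
r = [C6H5O-]/[C6H5OH] = 10^(+0.969) = 9.31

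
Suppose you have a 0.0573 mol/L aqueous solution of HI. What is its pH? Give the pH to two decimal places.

HI is a strong acid and dissociates completely, so [H+] = 0.0573 M.
pH = -log(0.0573) = 1.24

pH = 1.24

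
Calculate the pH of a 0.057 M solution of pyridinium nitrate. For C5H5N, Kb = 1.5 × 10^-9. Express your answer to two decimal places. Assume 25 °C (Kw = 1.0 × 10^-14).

C5H5NH+ is the conjugate acid of the weak base C5H5N.
Ka = Kw/Kb = 1.0×10^-14 / 1.5 × 10^-9 = 6.67 × 10^-6
From the ICE table, Ka = [H+]²/(0.057 − [H+]) = 6.67 × 10^-6.
Neglecting [H+] in the denominator: [H+] = √(6.67 × 10^-6 × 0.057) = 6.17 × 10^-4 M
([H+]/C₀ = 1.1% < 5%, so the approximation holds.)
pH = −log(6.17 × 10^-4) = 3.21

pH = 3.21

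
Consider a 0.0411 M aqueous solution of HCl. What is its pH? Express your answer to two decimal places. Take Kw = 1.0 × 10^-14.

pH = 1.39

HCl is a strong acid and dissociates completely, so [H+] = 0.0411 M.
pH = -log(0.0411) = 1.39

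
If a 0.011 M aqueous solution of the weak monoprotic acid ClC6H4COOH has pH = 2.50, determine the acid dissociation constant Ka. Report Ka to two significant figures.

Ka = 1.3 × 10^-3

[H+] = 10^(-2.50) = 3.16 × 10^-3 M
At equilibrium [HA] = 0.011 − 3.16 × 10^-3 = 7.84 × 10^-3 M
Ka = [H+][A-]/[HA] = (3.16 × 10^-3)² / 7.84 × 10^-3 = 1.3 × 10^-3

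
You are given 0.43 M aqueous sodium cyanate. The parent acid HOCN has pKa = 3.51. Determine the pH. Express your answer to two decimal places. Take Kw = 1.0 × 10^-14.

pH = 8.57

OCN- is the conjugate base of the weak acid HOCN.
Ka = 10^(−3.51) = 3.09 × 10^-4
Kb = Kw/Ka = 1.0×10^-14 / 3.09 × 10^-4 = 3.24 × 10^-11
From the ICE table, Kb = [OH-]²/(0.43 − [OH-]) = 3.24 × 10^-11.
Neglecting [OH-] in the denominator: [OH-] = √(3.24 × 10^-11 × 0.43) = 3.73 × 10^-6 M
([OH-]/C₀ = 0.00087% < 5%, so the approximation holds.)
pOH = 5.43, so pH = 14.00 − pOH = 8.57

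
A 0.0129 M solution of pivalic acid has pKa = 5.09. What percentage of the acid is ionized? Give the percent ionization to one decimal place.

(CH3)3CCOOH ⇌ (CH3)3CCOO- + H+; let x = [H+] at equilibrium.
Ka = 10^(−5.09) = 8.13 × 10^-6
x ≈ √(Ka·C₀) = √(8.13 × 10^-6 × 0.0129) = 3.24 × 10^-4 M
% ionization = x/C₀ × 100% = 3.24 × 10^-4/0.0129 × 100% = 2.5%

2.5%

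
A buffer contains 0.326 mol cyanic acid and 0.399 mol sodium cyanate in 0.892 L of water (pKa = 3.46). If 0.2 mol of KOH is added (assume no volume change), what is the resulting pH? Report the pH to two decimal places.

After neutralization: n(HOCN) = 0.126 mol, n(OCN-) = 0.599 mol.
Henderson–Hasselbalch with mole ratio 0.599/0.126: pH = 3.46 + (+0.677)

pH = 4.14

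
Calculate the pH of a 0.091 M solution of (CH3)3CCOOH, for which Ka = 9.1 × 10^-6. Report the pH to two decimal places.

(CH3)3CCOOH ⇌ (CH3)3CCOO- + H+
Let x = [H+] at equilibrium. Ka = x²/(0.091 − x).
Since Ka ≪ C₀, x ≈ √(Ka·C₀) = 9.10 × 10^-4 M.
Check: 1% ionized — well under 5%, approximation valid.
pH = −log[H+] = −log(9.10 × 10^-4) = 3.04

pH = 3.04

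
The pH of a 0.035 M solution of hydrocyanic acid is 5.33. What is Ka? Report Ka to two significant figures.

[H+] = 10^(-5.33) = 4.68 × 10^-6 M
At equilibrium [HA] = 0.035 − 4.68 × 10^-6 = 3.50 × 10^-2 M
Ka = [H+][A-]/[HA] = (4.68 × 10^-6)² / 3.50 × 10^-2 = 6.3 × 10^-10

Ka = 6.3 × 10^-10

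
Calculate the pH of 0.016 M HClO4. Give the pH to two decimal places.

HClO4 is a strong acid and dissociates completely, so [H+] = 0.016 M.
pH = -log(0.016) = 1.80

pH = 1.80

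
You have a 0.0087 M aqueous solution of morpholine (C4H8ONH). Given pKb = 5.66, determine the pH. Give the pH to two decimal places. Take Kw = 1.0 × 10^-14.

C4H8ONH + H2O ⇌ C4H8ONH2+ + OH-
Kb = 10^(−5.66) = 2.19 × 10^-6
Kb = [OH-]²/(0.0087 − [OH-]) = 2.19 × 10^-6
Assume [OH-] ≪ 0.0087: [OH-] ≈ √(2.19 × 10^-6 × 0.0087) = 1.38 × 10^-4 M
Check: 1.6% ionized — well under 5%, approximation valid.
pOH = 3.86, so pH = 14.00 − pOH = 10.14

pH = 10.14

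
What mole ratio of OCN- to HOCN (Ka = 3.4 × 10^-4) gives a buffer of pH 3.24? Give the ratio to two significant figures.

ratio = 0.59

pKa = -log(3.4 × 10^-4) = 3.469
pH = pKa + log(r) ⇒ log(r) = 3.24 − 3.469 = -0.229
r = [OCN-]/[HOCN] = 10^(-0.229) = 0.59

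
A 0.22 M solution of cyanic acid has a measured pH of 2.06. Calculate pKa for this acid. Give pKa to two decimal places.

[H+] = 10^(-2.06) = 8.71 × 10^-3 M
At equilibrium [HA] = 0.22 − 8.71 × 10^-3 = 2.11 × 10^-1 M
Ka = [H+][A-]/[HA] = (8.71 × 10^-3)² / 2.11 × 10^-1 = 3.60 × 10^-4
pKa = -log(3.60 × 10^-4) = 3.44

pKa = 3.44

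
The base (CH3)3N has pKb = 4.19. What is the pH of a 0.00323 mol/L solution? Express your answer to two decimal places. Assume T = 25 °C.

pH = 10.63

(CH3)3N + H2O ⇌ (CH3)3NH+ + OH-
Kb = 10^(−4.19) = 6.46 × 10^-5
Let x = [OH-] at equilibrium. Kb = x²/(0.00323 − x).
Here C₀/Kb ≈ 50, so the small-x approximation fails. Use the quadratic:
x = [−6.46e-05 + √(6.46e-05² + 8.35e-07)]/2 = 4.26 × 10^-4 M
pOH = −log(4.26 × 10^-4) = 3.37; pH = 14.00 − 3.37 = 10.63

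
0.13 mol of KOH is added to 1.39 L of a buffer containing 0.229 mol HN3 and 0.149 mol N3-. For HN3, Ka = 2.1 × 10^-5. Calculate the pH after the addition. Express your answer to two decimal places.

OH- converts HN3 to N3-: HN3 → 0.099 mol, N3- → 0.279 mol.
pKa = −log(2.1 × 10^-5) = 4.678
pH = pKa + log([A⁻]/[HA]) = 4.678 + log(0.279/0.099) = 4.678 +0.450

pH = 5.13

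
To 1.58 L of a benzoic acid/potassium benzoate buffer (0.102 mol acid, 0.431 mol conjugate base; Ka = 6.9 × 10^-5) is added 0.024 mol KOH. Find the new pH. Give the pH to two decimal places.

After neutralization: n(C6H5COOH) = 0.078 mol, n(C6H5COO-) = 0.455 mol.
pKa = −log(6.9 × 10^-5) = 4.161
Henderson–Hasselbalch with mole ratio 0.455/0.078: pH = 4.161 + (+0.766)

pH = 4.93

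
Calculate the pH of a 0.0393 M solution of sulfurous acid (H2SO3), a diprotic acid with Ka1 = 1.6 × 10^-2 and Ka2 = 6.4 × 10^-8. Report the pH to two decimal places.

pH = 1.74

Ka1 ≫ Ka2, so treat the first dissociation as the only significant source of H+.
Ka1 = x²/(0.0393 − x) = 1.6 × 10^-2
Solving the quadratic: x = (−Ka1 + √(Ka1² + 4·Ka1·C₀))/2 = 1.83 × 10^-2 M
pH = −log(1.83 × 10^-2) = 1.74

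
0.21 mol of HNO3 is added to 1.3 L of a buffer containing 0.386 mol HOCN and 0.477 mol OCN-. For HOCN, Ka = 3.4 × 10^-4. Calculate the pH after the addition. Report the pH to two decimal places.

Added H+ converts OCN- to HOCN: HOCN → 0.596 mol, OCN- → 0.267 mol.
pKa = −log(3.4 × 10^-4) = 3.469
pH = pKa + log([A⁻]/[HA]) = 3.469 + log(0.267/0.596) = 3.469 -0.349

pH = 3.12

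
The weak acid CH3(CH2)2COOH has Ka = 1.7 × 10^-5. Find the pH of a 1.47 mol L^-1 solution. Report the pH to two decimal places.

pH = 2.30

CH3(CH2)2COOH ⇌ CH3(CH2)2COO- + H+
Ka = [H+]²/(1.47 − [H+]) = 1.7 × 10^-5
Neglecting [H+] in the denominator: [H+] = √(1.7 × 10^-5 × 1.47) = 5.00 × 10^-3 M
pH = −log(5.00 × 10^-3) = 2.30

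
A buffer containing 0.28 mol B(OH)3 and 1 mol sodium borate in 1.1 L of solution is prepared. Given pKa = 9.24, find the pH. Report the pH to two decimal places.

pH = 9.79

Using pH = pKa + log([base]/[acid]) with [base]/[acid] = 1/0.28:
pH = 9.24 + (+0.553) = 9.79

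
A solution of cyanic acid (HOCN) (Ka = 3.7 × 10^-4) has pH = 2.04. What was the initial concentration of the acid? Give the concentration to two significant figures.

C₀ = 2.3 × 10^-1 M

[H+] = 10^(-2.04) = 9.12 × 10^-3 M = x
Ka = x²/(C₀ − x) ⇒ C₀ = x + x²/Ka
C₀ = 9.12 × 10^-3 + (9.12 × 10^-3)²/(3.7 × 10^-4) = 2.34 × 10^-1 M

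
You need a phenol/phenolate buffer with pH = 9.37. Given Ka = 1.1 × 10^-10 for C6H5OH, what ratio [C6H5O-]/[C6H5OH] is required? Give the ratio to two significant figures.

pKa = -log(1.1 × 10^-10) = 9.959
pH = pKa + log(r) ⇒ log(r) = 9.37 − 9.959 = -0.589
r = [C6H5O-]/[C6H5OH] = 10^(-0.589) = 0.258

ratio = 0.26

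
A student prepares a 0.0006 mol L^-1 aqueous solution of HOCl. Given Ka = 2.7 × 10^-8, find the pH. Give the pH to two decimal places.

pH = 5.40

HOCl ⇌ OCl- + H+
Ka = [H+]²/(0.0006 − [H+]) = 2.7 × 10^-8
Assume [H+] ≪ 0.0006: [H+] ≈ √(2.7 × 10^-8 × 0.0006) = 4.02 × 10^-6 M
Check: 0.67% ionized — well under 5%, approximation valid.
pH = −log[H+] = −log(4.02 × 10^-6) = 5.40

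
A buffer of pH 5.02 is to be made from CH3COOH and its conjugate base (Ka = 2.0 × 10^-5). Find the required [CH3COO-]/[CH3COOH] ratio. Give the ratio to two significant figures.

pKa = -log(2.0 × 10^-5) = 4.699
pH = pKa + log(r) ⇒ log(r) = 5.02 − 4.699 = +0.321
r = [CH3COO-]/[CH3COOH] = 10^(+0.321) = 2.09

ratio = 2.1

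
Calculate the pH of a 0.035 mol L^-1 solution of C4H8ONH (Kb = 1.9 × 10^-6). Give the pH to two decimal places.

C4H8ONH + H2O ⇌ C4H8ONH2+ + OH-
Kb = x²/(0.035 − x) = 1.9 × 10^-6
Neglecting x in the denominator: x = √(1.9 × 10^-6 × 0.035) = 2.58 × 10^-4 M
(x/C₀ = 0.74% < 5%, so the approximation holds.)
pOH = 3.59, so pH = 14.00 − pOH = 10.41

pH = 10.41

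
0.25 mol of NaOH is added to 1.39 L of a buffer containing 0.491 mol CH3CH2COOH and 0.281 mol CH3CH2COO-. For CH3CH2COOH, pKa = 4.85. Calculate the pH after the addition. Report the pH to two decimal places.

OH- converts CH3CH2COOH to CH3CH2COO-: CH3CH2COOH → 0.241 mol, CH3CH2COO- → 0.531 mol.
Henderson–Hasselbalch with mole ratio 0.531/0.241: pH = 4.85 + (+0.343)

pH = 5.19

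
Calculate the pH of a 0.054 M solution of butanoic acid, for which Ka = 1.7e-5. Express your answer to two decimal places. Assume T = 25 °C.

pH = 3.02

CH3(CH2)2COOH ⇌ CH3(CH2)2COO- + H+
Let x = [H+] at equilibrium. Ka = x²/(0.054 − x).
Assume x ≪ 0.054: x ≈ √(1.7 × 10^-5 × 0.054) = 9.58 × 10^-4 M
pH = −log(9.58 × 10^-4) = 3.02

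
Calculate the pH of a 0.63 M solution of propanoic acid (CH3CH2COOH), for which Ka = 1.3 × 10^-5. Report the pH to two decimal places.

pH = 2.54

CH3CH2COOH ⇌ CH3CH2COO- + H+
From the ICE table, Ka = [H+]²/(0.63 − [H+]) = 1.3 × 10^-5.
Since Ka ≪ C₀, [H+] ≈ √(Ka·C₀) = 2.86 × 10^-3 M.
([H+]/C₀ = 0.45% < 5%, so the approximation holds.)
pH = −log[H+] = −log(2.86 × 10^-3) = 2.54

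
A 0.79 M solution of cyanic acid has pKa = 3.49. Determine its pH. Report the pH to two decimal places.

pH = 1.80

HOCN ⇌ OCN- + H+
Ka = 10^(−3.49) = 3.24 × 10^-4
From the ICE table, Ka = x²/(0.79 − x) = 3.24 × 10^-4.
Assume x ≪ 0.79: x ≈ √(3.24 × 10^-4 × 0.79) = 1.60 × 10^-2 M
pH = −log[H+] = −log(1.60 × 10^-2) = 1.80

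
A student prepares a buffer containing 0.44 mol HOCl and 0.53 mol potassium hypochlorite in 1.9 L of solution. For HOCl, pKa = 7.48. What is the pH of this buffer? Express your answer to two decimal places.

Using pH = pKa + log([base]/[acid]) with [base]/[acid] = 0.53/0.44:
pH = 7.48 + (+0.081) = 7.56

pH = 7.56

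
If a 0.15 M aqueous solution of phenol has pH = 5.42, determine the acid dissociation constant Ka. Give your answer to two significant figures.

[H+] = 10^(-5.42) = 3.80 × 10^-6 M
At equilibrium [HA] = 0.15 − 3.80 × 10^-6 = 1.50 × 10^-1 M
Ka = [H+][A-]/[HA] = (3.80 × 10^-6)² / 1.50 × 10^-1 = 9.6 × 10^-11

Ka = 9.6 × 10^-11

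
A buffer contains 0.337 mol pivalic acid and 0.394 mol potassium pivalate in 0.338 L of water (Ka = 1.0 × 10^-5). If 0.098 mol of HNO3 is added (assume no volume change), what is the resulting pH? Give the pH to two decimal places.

pH = 4.83

After neutralization: n((CH3)3CCOOH) = 0.435 mol, n((CH3)3CCOO-) = 0.296 mol.
pKa = −log(1.0 × 10^-5) = 5.000
pH = pKa + log([A⁻]/[HA]) = 5.000 + log(0.296/0.435) = 5.000 -0.167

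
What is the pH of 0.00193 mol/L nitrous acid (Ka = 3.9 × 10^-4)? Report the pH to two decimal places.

HNO2 ⇌ NO2- + H+
Ka = [H+]²/(0.00193 − [H+]) = 3.9 × 10^-4
Here C₀/Ka ≈ 4.95, so the small-[H+] approximation fails. Use the quadratic:
[H+] = (−Ka + √(Ka² + 4·Ka·C₀))/2 = 6.94 × 10^-4 M
pH = −log(6.94 × 10^-4) = 3.16

pH = 3.16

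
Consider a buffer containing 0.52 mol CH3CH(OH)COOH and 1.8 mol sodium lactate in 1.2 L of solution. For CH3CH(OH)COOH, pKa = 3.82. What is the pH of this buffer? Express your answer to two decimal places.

Using pH = pKa + log([base]/[acid]) with [base]/[acid] = 1.8/0.52:
pH = 3.82 + (+0.539) = 4.36

pH = 4.36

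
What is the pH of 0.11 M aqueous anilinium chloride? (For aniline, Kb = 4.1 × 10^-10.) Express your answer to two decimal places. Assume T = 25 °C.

pH = 2.79

C6H5NH3+ is the conjugate acid of the weak base C6H5NH2.
Ka = Kw/Kb = 1.0×10^-14 / 4.1 × 10^-10 = 2.44 × 10^-5
Let x = [H+] at equilibrium. Ka = x²/(0.11 − x).
Assume x ≪ 0.11: x ≈ √(2.44 × 10^-5 × 0.11) = 1.64 × 10^-3 M
pH = −log(1.64 × 10^-3) = 2.79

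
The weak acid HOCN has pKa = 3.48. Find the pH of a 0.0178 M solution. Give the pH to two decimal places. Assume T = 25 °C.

HOCN ⇌ OCN- + H+
Ka = 10^(−3.48) = 3.31 × 10^-4
Let x = [H+] at equilibrium. Ka = x²/(0.0178 − x).
x is not negligible relative to C₀; solve x² + 0.000331·x − 5.89e-06 = 0.
x = (−Ka + √(Ka² + 4·Ka·C₀))/2 = 2.27 × 10^-3 M
pH = −log[H+] = −log(2.27 × 10^-3) = 2.64

pH = 2.64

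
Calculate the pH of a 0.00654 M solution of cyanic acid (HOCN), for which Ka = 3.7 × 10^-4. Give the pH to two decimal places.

pH = 2.86

HOCN ⇌ OCN- + H+
Let x = [H+] at equilibrium. Ka = x²/(0.00654 − x).
x is not negligible relative to C₀; solve x² + 0.00037·x − 2.42e-06 = 0.
x = [−0.00037 + √(0.00037² + 9.68e-06)]/2 = 1.38 × 10^-3 M
pH = −log[H+] = −log(1.38 × 10^-3) = 2.86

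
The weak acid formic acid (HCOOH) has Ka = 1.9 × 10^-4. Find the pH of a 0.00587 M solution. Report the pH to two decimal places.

HCOOH ⇌ HCOO- + H+
From the ICE table, Ka = x²/(0.00587 − x) = 1.9 × 10^-4.
x is not negligible relative to C₀; solve x² + 0.00019·x − 1.12e-06 = 0.
x = [−0.00019 + √(0.00019² + 4.46e-06)]/2 = 9.65 × 10^-4 M
pH = −log[H+] = −log(9.65 × 10^-4) = 3.02

pH = 3.02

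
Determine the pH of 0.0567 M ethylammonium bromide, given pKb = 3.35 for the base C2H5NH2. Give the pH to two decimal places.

C2H5NH3+ is the conjugate acid of the weak base C2H5NH2.
Kb = 10^(−3.35) = 4.47 × 10^-4
Ka = Kw/Kb = 1.0×10^-14 / 4.47 × 10^-4 = 2.24 × 10^-11
Ka = [H+]²/(0.0567 − [H+]) = 2.24 × 10^-11
Neglecting [H+] in the denominator: [H+] = √(2.24 × 10^-11 × 0.0567) = 1.13 × 10^-6 M
([H+]/C₀ = 0.002% < 5%, so the approximation holds.)
pH = −log(1.13 × 10^-6) = 5.95

pH = 5.95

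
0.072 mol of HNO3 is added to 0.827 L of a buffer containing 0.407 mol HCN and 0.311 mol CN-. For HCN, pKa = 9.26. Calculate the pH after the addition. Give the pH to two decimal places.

Added H+ converts CN- to HCN: HCN → 0.479 mol, CN- → 0.239 mol.
Henderson–Hasselbalch with mole ratio 0.239/0.479: pH = 9.26 + (-0.302)

pH = 8.96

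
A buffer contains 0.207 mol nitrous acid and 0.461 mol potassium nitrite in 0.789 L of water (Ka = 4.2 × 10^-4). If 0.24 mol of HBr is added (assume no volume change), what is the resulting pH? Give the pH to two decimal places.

Added H+ converts NO2- to HNO2: HNO2 → 0.447 mol, NO2- → 0.221 mol.
pKa = −log(4.2 × 10^-4) = 3.377
pH = pKa + log([A⁻]/[HA]) = 3.377 + log(0.221/0.447) = 3.377 -0.306

pH = 3.07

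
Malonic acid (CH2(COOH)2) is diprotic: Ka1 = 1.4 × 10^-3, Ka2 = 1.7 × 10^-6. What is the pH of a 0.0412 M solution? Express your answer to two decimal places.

pH = 2.16

Ka1 ≫ Ka2, so treat the first dissociation as the only significant source of H+.
Ka1 = x²/(0.0412 − x) = 1.4 × 10^-3
Solving the quadratic: x = (−Ka1 + √(Ka1² + 4·Ka1·C₀))/2 = 6.93 × 10^-3 M
pH = −log(6.93 × 10^-3) = 2.16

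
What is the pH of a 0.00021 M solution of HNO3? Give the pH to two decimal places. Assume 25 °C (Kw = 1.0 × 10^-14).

pH = 3.68

HNO3 is a strong acid and dissociates completely, so [H+] = 0.00021 M.
pH = -log(0.00021) = 3.68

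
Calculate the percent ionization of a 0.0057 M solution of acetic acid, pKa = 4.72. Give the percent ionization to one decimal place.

5.6%

CH3COOH ⇌ CH3COO- + H+; let x = [H+] at equilibrium.
Ka = 10^(−4.72) = 1.91 × 10^-5
Ka = x²/(C₀ − x); solving the quadratic gives x = 3.21 × 10^-4 M.
Fraction ionized = 3.21 × 10^-4 / 0.0057 = 0.0563 → 5.6%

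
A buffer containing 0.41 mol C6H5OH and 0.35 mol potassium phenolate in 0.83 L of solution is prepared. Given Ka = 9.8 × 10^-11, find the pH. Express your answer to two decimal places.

pH = 9.94

pKa = −log(9.8 × 10^-11) = 10.009
Using pH = pKa + log([base]/[acid]) with [base]/[acid] = 0.35/0.41:
pH = 10.009 + (-0.069) = 9.94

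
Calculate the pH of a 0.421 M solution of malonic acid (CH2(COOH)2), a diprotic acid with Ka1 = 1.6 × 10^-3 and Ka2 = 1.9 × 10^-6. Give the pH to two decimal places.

pH = 1.60

Since Ka1 ≫ Ka2, the first ionization dominates [H+].
Ka1 = x²/(0.421 − x) = 1.6 × 10^-3
Solving the quadratic: x = (−Ka1 + √(Ka1² + 4·Ka1·C₀))/2 = 2.52 × 10^-2 M
pH = −log(2.52 × 10^-2) = 1.60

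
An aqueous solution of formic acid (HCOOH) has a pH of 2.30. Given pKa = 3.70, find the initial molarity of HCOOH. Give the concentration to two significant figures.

[H+] = 10^(-2.30) = 5.01 × 10^-3 M = x
Ka = 10^(−3.70) = 2.00 × 10^-4
Ka = x²/(C₀ − x) ⇒ C₀ = x + x²/Ka
C₀ = 5.01 × 10^-3 + (5.01 × 10^-3)²/(2.00 × 10^-4) = 1.31 × 10^-1 M

C₀ = 1.3 × 10^-1 M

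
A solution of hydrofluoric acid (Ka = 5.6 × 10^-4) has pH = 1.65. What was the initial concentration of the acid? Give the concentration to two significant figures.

C₀ = 9.2 × 10^-1 M

[H+] = 10^(-1.65) = 2.24 × 10^-2 M = x
Ka = x²/(C₀ − x) ⇒ C₀ = x + x²/Ka
C₀ = 2.24 × 10^-2 + (2.24 × 10^-2)²/(5.6 × 10^-4) = 9.18 × 10^-1 M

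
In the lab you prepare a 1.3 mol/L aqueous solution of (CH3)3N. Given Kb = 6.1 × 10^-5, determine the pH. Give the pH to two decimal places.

(CH3)3N + H2O ⇌ (CH3)3NH+ + OH-
From the ICE table, Kb = [OH-]²/(1.3 − [OH-]) = 6.1 × 10^-5.
Assume [OH-] ≪ 1.3: [OH-] ≈ √(6.1 × 10^-5 × 1.3) = 8.91 × 10^-3 M
pOH = 2.05, so pH = 14.00 − pOH = 11.95

pH = 11.95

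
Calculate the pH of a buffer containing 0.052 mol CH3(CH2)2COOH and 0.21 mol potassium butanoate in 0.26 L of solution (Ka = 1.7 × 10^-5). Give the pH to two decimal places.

pKa = −log(1.7 × 10^-5) = 4.770
pH = pKa + log([A⁻]/[HA]) = 4.770 + log(0.21/0.052)
pH = 4.770 + (+0.606) = 5.38

pH = 5.38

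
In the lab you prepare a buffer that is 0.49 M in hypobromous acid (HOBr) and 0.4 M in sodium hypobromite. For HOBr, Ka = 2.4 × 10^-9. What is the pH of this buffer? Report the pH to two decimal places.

pKa = −log(2.4 × 10^-9) = 8.620
Using pH = pKa + log([base]/[acid]) with [base]/[acid] = 0.4/0.49:
pH = 8.620 + (-0.088) = 8.53

pH = 8.53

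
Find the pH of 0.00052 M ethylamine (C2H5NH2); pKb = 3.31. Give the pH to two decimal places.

C2H5NH2 + H2O ⇌ C2H5NH3+ + OH-
Kb = 10^(−3.31) = 4.90 × 10^-4
From the ICE table, Kb = x²/(0.00052 − x) = 4.90 × 10^-4.
Here C₀/Kb ≈ 1.06, so the small-x approximation fails. Use the quadratic:
x = [−0.00049 + √(0.00049² + 1.02e-06)]/2 = 3.16 × 10^-4 M
pOH = 3.50, so pH = 14.00 − pOH = 10.50

pH = 10.50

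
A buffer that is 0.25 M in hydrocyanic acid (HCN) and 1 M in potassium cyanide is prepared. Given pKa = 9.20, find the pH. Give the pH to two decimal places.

Henderson–Hasselbalch: pH = pKa + log([CN-]/[HCN]) = 9.20 + log(1/0.25)
pH = 9.20 + (+0.602) = 9.80

pH = 9.80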